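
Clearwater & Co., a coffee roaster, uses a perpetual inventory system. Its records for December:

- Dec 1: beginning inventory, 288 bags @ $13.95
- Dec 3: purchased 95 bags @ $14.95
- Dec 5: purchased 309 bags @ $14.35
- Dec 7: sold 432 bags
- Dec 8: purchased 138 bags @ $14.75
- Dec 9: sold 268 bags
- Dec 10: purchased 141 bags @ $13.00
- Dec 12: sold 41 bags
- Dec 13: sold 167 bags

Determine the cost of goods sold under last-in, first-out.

Dec 7, 432 sold [LIFO — newest first]: 309 @ $14.35 + 95 @ $14.95 + 28 @ $13.95 = $6,245.00
Dec 9, 268 sold [LIFO — newest first]: 138 @ $14.75 + 130 @ $13.95 = $3,849.00
Dec 12, 41 sold [LIFO — newest first]: 41 @ $13.00 = $533.00
Dec 13, 167 sold [LIFO — newest first]: 100 @ $13.00 + 67 @ $13.95 = $2,234.65
Total COGS = $6,245.00 + $3,849.00 + $533.00 + $2,234.65 = $12,861.65
Ending inventory: 63 @ $13.95 = $878.85

COGS = $12,861.65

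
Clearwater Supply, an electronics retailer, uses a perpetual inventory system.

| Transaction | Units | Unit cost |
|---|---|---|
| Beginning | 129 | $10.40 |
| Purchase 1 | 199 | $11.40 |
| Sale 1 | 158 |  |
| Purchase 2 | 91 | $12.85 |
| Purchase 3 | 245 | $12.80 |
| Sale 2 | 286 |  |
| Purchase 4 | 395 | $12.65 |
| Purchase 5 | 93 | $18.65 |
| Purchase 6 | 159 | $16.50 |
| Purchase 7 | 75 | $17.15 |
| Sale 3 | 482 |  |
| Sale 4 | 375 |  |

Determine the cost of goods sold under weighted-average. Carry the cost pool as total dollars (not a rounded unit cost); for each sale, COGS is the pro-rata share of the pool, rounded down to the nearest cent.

COGS = $17,354.01

After Beginning: 129 on hand, pool $1,341.60 (≈ $10.4000 each)
After Purchase 1: 328 on hand, pool $3,610.20 (≈ $11.0067 each)
Sale 1, sell 158: 158/328 × $3,610.20 → $1,739.05
After Purchase 2: 261 on hand, pool $3,040.50 (≈ $11.6494 each)
After Purchase 3: 506 on hand, pool $6,176.50 (≈ $12.2065 each)
Sale 2, sell 286: 286/506 × $6,176.50 → $3,491.06
After Purchase 4: 615 on hand, pool $7,682.19 (≈ $12.4914 each)
After Purchase 5: 708 on hand, pool $9,416.64 (≈ $13.3003 each)
After Purchase 6: 867 on hand, pool $12,040.14 (≈ $13.8871 each)
After Purchase 7: 942 on hand, pool $13,326.39 (≈ $14.1469 each)
Sale 3, sell 482: 482/942 × $13,326.39 → $6,818.81
Sale 4, sell 375: 375/460 × $6,507.58 → $5,305.09
Total COGS = $1,739.05 + $3,491.06 + $6,818.81 + $5,305.09 = $17,354.01
Ending inventory (cost pool remaining) = $1,202.49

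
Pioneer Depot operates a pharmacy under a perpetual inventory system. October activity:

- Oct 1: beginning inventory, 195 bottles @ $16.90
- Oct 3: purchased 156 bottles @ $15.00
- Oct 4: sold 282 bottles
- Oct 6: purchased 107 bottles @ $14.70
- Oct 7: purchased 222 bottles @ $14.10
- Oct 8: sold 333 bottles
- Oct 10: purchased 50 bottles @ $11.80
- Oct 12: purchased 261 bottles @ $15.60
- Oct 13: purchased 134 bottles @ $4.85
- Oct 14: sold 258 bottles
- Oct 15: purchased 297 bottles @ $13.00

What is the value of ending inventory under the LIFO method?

Ending inventory = $7,686.70

Oct 4, 282 sold [LIFO — newest first]: 156 @ $15.00 + 126 @ $16.90 = $4,469.40
Oct 8, 333 sold [LIFO — newest first]: 222 @ $14.10 + 107 @ $14.70 + 4 @ $16.90 = $4,770.70
Oct 14, 258 sold [LIFO — newest first]: 134 @ $4.85 + 124 @ $15.60 = $2,584.30
Total COGS = $4,469.40 + $4,770.70 + $2,584.30 = $11,824.40
Ending inventory: 65 @ $16.90 + 50 @ $11.80 + 137 @ $15.60 + 297 @ $13.00 = $7,686.70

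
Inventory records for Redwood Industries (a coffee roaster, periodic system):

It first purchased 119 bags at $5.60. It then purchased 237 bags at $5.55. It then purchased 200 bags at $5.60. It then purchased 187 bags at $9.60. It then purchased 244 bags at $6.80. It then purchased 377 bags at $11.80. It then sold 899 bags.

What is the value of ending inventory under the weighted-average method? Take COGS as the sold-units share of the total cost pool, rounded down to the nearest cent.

Sale 1, sell 899: 899/1364 × $11,004.75 → $7,253.13
Ending inventory (cost pool remaining) = $3,751.62

Ending inventory = $3,751.62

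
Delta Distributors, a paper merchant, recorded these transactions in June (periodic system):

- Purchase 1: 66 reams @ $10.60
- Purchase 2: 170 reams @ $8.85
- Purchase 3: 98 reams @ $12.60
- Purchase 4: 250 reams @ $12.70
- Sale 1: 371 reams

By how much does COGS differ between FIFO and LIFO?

$704.55

FIFO COGS: 66 @ $10.60 + 170 @ $8.85 + 98 @ $12.60 + 37 @ $12.70 = $3,908.80
LIFO COGS: 250 @ $12.70 + 98 @ $12.60 + 23 @ $8.85 = $4,613.35
Difference = |$3,908.80 − $4,613.35| = $704.55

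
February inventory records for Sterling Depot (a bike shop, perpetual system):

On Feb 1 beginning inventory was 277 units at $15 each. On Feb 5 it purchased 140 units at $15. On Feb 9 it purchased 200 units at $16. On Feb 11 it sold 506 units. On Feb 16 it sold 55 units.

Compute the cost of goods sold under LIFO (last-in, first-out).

COGS = $8,615

Feb 11, 506 sold [LIFO — newest first]: 200 @ $16 + 140 @ $15 + 166 @ $15 = $7,790
Feb 16, 55 sold [LIFO — newest first]: 55 @ $15 = $825
Total COGS = $7,790 + $825 = $8,615
Ending inventory: 56 @ $15 = $840
Check: goods available $9,455 = COGS $8,615 + ending $840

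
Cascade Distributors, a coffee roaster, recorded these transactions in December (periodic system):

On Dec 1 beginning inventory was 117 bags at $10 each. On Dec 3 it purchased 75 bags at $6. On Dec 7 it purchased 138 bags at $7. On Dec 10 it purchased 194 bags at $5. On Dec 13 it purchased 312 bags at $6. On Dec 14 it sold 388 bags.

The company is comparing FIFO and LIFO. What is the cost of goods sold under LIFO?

FIFO COGS: 117 @ $10 + 75 @ $6 + 138 @ $7 + 58 @ $5 = $2,876
LIFO COGS: 312 @ $6 + 76 @ $5 = $2,252

COGS = $2,252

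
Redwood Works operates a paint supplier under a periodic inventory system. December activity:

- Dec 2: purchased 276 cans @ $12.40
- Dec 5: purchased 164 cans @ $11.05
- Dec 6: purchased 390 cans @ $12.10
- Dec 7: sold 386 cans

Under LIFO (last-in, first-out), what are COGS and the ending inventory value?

COGS = $4,670.60; ending inventory = $5,283.00

Dec 7, 386 sold [LIFO — newest first]: 386 @ $12.10 = $4,670.60
Ending inventory: 276 @ $12.40 + 164 @ $11.05 + 4 @ $12.10 = $5,283.00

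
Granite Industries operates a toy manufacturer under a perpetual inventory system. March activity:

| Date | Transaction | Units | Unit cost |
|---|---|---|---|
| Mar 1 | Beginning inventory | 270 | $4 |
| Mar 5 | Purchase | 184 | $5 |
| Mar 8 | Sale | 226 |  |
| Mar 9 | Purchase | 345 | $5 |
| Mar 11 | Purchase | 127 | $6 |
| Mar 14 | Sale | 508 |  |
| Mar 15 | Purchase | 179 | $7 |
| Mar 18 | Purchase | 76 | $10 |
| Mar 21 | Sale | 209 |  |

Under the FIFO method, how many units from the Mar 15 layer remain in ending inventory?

162

Mar 8, 226 sold [FIFO — oldest first]: 226 @ $4 = $904
Mar 14, 508 sold [FIFO — oldest first]: 44 @ $4 + 184 @ $5 + 280 @ $5 = $2,496
Mar 21, 209 sold [FIFO — oldest first]: 65 @ $5 + 127 @ $6 + 17 @ $7 = $1,206
Total COGS = $904 + $2,496 + $1,206 = $4,606
Ending inventory: 162 @ $7 + 76 @ $10 = $1,894
Check: goods available $6,500 = COGS $4,606 + ending $1,894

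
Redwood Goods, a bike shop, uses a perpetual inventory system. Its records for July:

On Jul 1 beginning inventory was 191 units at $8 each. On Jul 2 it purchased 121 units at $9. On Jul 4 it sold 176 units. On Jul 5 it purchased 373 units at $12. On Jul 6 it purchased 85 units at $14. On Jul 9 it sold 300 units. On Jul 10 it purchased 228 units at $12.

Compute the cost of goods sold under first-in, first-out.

Jul 4, 176 sold [FIFO — oldest first]: 176 @ $8 = $1,408
Jul 9, 300 sold [FIFO — oldest first]: 15 @ $8 + 121 @ $9 + 164 @ $12 = $3,177
Total COGS = $1,408 + $3,177 = $4,585
Ending inventory: 209 @ $12 + 85 @ $14 + 228 @ $12 = $6,434

COGS = $4,585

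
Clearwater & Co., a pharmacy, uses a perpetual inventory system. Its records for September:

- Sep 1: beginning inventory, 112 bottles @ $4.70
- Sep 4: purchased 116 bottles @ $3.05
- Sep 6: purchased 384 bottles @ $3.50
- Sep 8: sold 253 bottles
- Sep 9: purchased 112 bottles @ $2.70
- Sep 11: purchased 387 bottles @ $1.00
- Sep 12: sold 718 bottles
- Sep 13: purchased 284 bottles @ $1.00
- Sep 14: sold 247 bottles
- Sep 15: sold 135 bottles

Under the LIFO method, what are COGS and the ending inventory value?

Sep 8, 253 sold [LIFO — newest first]: 253 @ $3.50 = $885.50
Sep 12, 718 sold [LIFO — newest first]: 387 @ $1.00 + 112 @ $2.70 + 131 @ $3.50 + 88 @ $3.05 = $1,416.30
Sep 14, 247 sold [LIFO — newest first]: 247 @ $1.00 = $247.00
Sep 15, 135 sold [LIFO — newest first]: 37 @ $1.00 + 28 @ $3.05 + 70 @ $4.70 = $451.40
Total COGS = $885.50 + $1,416.30 + $247.00 + $451.40 = $3,000.20
Ending inventory: 42 @ $4.70 = $197.40

COGS = $3,000.20; ending inventory = $197.40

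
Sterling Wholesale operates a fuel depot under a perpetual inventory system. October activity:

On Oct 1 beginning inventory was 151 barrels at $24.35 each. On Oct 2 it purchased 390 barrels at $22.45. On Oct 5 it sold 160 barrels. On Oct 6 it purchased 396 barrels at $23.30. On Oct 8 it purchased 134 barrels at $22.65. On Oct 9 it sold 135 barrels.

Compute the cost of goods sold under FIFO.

Oct 5, 160 sold [FIFO — oldest first]: 151 @ $24.35 + 9 @ $22.45 = $3,878.90
Oct 9, 135 sold [FIFO — oldest first]: 135 @ $22.45 = $3,030.75
Total COGS = $3,878.90 + $3,030.75 = $6,909.65
Ending inventory: 246 @ $22.45 + 396 @ $23.30 + 134 @ $22.65 = $17,784.60

COGS = $6,909.65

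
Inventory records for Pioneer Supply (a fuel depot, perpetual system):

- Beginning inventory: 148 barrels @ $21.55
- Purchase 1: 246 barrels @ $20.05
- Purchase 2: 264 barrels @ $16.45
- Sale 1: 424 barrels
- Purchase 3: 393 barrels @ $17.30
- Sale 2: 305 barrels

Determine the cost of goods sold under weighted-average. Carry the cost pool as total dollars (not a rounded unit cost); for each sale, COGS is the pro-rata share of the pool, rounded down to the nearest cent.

COGS = $13,495.35

After Beginning: 148 on hand, pool $3,189.40 (≈ $21.5500 each)
After Purchase 1: 394 on hand, pool $8,121.70 (≈ $20.6135 each)
After Purchase 2: 658 on hand, pool $12,464.50 (≈ $18.9430 each)
Sale 1, sell 424: 424/658 × $12,464.50 → $8,031.83
After Purchase 3: 627 on hand, pool $11,231.57 (≈ $17.9132 each)
Sale 2, sell 305: 305/627 × $11,231.57 → $5,463.52
Total COGS = $8,031.83 + $5,463.52 = $13,495.35
Ending inventory (cost pool remaining) = $5,768.05
Check: goods available $19,263.40 = COGS $13,495.35 + ending $5,768.05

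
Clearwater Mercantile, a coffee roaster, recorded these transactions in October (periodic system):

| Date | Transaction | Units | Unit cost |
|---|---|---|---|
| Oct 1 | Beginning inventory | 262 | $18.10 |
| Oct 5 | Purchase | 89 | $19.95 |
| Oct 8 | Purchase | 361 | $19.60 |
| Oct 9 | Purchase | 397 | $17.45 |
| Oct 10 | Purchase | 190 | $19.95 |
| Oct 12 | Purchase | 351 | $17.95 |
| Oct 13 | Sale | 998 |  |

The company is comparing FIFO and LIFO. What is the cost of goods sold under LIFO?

FIFO COGS: 262 @ $18.10 + 89 @ $19.95 + 361 @ $19.60 + 286 @ $17.45 = $18,584.05
LIFO COGS: 351 @ $17.95 + 190 @ $19.95 + 397 @ $17.45 + 60 @ $19.60 = $18,194.60

COGS = $18,194.60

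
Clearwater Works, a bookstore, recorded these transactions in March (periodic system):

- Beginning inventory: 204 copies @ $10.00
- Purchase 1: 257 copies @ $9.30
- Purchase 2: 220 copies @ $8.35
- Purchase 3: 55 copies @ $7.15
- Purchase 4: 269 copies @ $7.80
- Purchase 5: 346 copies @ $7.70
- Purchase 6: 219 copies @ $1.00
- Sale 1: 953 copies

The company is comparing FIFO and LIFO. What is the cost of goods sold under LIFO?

COGS = $5,909.05

FIFO COGS: 204 @ $10.00 + 257 @ $9.30 + 220 @ $8.35 + 55 @ $7.15 + 217 @ $7.80 = $8,352.95
LIFO COGS: 219 @ $1.00 + 346 @ $7.70 + 269 @ $7.80 + 55 @ $7.15 + 64 @ $8.35 = $5,909.05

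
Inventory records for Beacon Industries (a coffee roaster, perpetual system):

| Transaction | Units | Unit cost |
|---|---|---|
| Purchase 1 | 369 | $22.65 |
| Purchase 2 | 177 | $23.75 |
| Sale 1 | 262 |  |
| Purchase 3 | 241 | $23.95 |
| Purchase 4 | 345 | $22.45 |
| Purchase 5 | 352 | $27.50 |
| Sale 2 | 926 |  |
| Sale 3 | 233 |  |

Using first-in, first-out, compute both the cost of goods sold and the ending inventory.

COGS = $34,026.30; ending inventory = $1,732.50

Sale 1 (262) [FIFO — oldest first]: 262 @ $22.65 = $5,934.30
Sale 2 (926) [FIFO — oldest first]: 107 @ $22.65 + 177 @ $23.75 + 241 @ $23.95 + 345 @ $22.45 + 56 @ $27.50 = $21,684.50
Sale 3 (233) [FIFO — oldest first]: 233 @ $27.50 = $6,407.50
Total COGS = $5,934.30 + $21,684.50 + $6,407.50 = $34,026.30
Ending inventory: 63 @ $27.50 = $1,732.50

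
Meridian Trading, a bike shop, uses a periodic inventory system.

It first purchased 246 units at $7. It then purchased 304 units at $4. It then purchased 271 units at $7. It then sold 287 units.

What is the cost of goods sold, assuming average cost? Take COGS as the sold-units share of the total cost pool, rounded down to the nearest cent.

Sale 1, sell 287: 287/821 × $4,835.00 → $1,690.18
Ending inventory (cost pool remaining) = $3,144.82

COGS = $1,690.18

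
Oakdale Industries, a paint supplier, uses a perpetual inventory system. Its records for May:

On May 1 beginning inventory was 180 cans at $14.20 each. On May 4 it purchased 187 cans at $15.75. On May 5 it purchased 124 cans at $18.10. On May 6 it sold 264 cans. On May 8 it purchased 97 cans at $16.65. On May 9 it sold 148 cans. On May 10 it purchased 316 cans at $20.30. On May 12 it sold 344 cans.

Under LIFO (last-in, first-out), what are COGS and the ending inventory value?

May 6, 264 sold [LIFO — newest first]: 124 @ $18.10 + 140 @ $15.75 = $4,449.40
May 9, 148 sold [LIFO — newest first]: 97 @ $16.65 + 47 @ $15.75 + 4 @ $14.20 = $2,412.10
May 12, 344 sold [LIFO — newest first]: 316 @ $20.30 + 28 @ $14.20 = $6,812.40
Total COGS = $4,449.40 + $2,412.10 + $6,812.40 = $13,673.90
Ending inventory: 148 @ $14.20 = $2,101.60

COGS = $13,673.90; ending inventory = $2,101.60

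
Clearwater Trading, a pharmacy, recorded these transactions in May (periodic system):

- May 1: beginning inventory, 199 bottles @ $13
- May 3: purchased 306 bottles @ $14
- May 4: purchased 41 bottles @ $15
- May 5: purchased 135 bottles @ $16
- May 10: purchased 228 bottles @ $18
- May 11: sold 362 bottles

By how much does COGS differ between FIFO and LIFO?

$1,379

FIFO COGS: 199 @ $13 + 163 @ $14 = $4,869
LIFO COGS: 228 @ $18 + 134 @ $16 = $6,248
Difference = |$4,869 − $6,248| = $1,379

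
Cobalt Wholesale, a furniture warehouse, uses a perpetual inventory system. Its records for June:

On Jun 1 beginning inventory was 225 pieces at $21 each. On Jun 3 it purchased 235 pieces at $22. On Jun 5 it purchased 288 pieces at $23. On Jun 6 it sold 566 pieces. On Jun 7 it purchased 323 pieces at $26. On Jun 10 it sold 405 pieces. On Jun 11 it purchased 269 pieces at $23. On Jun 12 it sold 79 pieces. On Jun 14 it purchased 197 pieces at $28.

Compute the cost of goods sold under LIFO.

Jun 6, 566 sold [LIFO — newest first]: 288 @ $23 + 235 @ $22 + 43 @ $21 = $12,697
Jun 10, 405 sold [LIFO — newest first]: 323 @ $26 + 82 @ $21 = $10,120
Jun 12, 79 sold [LIFO — newest first]: 79 @ $23 = $1,817
Total COGS = $12,697 + $10,120 + $1,817 = $24,634
Ending inventory: 100 @ $21 + 190 @ $23 + 197 @ $28 = $11,986
Check: goods available $36,620 = COGS $24,634 + ending $11,986

COGS = $24,634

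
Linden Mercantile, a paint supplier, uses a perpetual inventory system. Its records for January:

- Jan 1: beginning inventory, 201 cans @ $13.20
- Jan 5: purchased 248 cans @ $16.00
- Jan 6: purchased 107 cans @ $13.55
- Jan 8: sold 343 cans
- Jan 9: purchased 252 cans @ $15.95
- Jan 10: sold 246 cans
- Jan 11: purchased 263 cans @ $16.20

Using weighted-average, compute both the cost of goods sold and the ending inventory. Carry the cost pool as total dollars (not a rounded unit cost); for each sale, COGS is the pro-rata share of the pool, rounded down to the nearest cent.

After Jan 1: 201 on hand, pool $2,653.20 (≈ $13.2000 each)
After Jan 5: 449 on hand, pool $6,621.20 (≈ $14.7465 each)
After Jan 6: 556 on hand, pool $8,071.05 (≈ $14.5163 each)
Jan 8, sell 343: 343/556 × $8,071.05 → $4,979.08
After Jan 9: 465 on hand, pool $7,111.37 (≈ $15.2933 each)
Jan 10, sell 246: 246/465 × $7,111.37 → $3,762.14
After Jan 11: 482 on hand, pool $7,609.83 (≈ $15.7880 each)
Total COGS = $4,979.08 + $3,762.14 = $8,741.22
Ending inventory (cost pool remaining) = $7,609.83
Check: goods available $16,351.05 = COGS $8,741.22 + ending $7,609.83

COGS = $8,741.22; ending inventory = $7,609.83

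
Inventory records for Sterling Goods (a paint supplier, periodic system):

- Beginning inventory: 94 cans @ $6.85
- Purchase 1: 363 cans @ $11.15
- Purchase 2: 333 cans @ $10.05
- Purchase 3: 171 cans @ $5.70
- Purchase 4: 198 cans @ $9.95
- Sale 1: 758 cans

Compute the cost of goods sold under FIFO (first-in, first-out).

Sale 1 (758) [FIFO — oldest first]: 94 @ $6.85 + 363 @ $11.15 + 301 @ $10.05 = $7,716.40
Ending inventory: 32 @ $10.05 + 171 @ $5.70 + 198 @ $9.95 = $3,266.40

COGS = $7,716.40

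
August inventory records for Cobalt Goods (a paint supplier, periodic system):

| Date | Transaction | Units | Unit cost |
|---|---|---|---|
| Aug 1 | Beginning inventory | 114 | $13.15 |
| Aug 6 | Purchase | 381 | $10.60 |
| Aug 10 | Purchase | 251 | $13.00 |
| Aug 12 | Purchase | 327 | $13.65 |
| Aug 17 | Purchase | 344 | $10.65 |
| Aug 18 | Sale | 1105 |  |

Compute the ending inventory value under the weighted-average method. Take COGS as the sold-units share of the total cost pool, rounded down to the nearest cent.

Aug 18, sell 1105: 1105/1417 × $16,927.85 → $13,200.61
Ending inventory (cost pool remaining) = $3,727.24

Ending inventory = $3,727.24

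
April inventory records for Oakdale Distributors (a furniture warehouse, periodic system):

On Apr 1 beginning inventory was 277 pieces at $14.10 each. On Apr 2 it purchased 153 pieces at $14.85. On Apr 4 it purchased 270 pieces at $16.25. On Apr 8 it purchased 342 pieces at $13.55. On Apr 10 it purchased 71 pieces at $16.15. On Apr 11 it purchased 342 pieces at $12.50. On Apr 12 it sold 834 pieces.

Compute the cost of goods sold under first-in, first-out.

COGS = $12,380.95

Apr 12, 834 sold [FIFO — oldest first]: 277 @ $14.10 + 153 @ $14.85 + 270 @ $16.25 + 134 @ $13.55 = $12,380.95
Ending inventory: 208 @ $13.55 + 71 @ $16.15 + 342 @ $12.50 = $8,240.05
Check: goods available $20,621.00 = COGS $12,380.95 + ending $8,240.05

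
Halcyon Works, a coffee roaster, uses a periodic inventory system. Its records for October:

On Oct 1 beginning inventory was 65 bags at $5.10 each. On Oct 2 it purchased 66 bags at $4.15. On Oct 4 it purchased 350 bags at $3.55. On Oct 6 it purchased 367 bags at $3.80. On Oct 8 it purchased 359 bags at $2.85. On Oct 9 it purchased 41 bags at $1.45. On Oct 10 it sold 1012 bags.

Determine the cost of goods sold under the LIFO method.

COGS = $3,346.95

Oct 10, 1012 sold [LIFO — newest first]: 41 @ $1.45 + 359 @ $2.85 + 367 @ $3.80 + 245 @ $3.55 = $3,346.95
Ending inventory: 65 @ $5.10 + 66 @ $4.15 + 105 @ $3.55 = $978.15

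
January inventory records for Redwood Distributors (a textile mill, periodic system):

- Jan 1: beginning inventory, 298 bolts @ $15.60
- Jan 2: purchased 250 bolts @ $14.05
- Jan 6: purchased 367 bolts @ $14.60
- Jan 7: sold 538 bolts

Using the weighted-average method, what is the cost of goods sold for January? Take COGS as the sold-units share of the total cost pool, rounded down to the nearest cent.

Jan 7, sell 538: 538/915 × $13,519.50 → $7,949.17
Ending inventory (cost pool remaining) = $5,570.33
Check: goods available $13,519.50 = COGS $7,949.17 + ending $5,570.33

COGS = $7,949.17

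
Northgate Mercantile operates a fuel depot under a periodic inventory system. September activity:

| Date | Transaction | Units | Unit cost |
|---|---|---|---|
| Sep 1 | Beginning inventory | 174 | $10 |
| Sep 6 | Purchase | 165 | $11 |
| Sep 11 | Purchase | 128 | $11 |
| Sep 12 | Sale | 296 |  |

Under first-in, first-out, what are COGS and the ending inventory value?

Sep 12, 296 sold [FIFO — oldest first]: 174 @ $10 + 122 @ $11 = $3,082
Ending inventory: 43 @ $11 + 128 @ $11 = $1,881
Check: goods available $4,963 = COGS $3,082 + ending $1,881

COGS = $3,082; ending inventory = $1,881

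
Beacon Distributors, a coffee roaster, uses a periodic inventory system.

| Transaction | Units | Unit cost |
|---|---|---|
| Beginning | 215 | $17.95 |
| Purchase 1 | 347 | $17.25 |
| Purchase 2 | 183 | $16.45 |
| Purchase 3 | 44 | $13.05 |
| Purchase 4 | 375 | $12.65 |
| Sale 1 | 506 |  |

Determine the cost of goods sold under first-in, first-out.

COGS = $8,879.00

Sale 1 (506) [FIFO — oldest first]: 215 @ $17.95 + 291 @ $17.25 = $8,879.00
Ending inventory: 56 @ $17.25 + 183 @ $16.45 + 44 @ $13.05 + 375 @ $12.65 = $9,294.30
Check: goods available $18,173.30 = COGS $8,879.00 + ending $9,294.30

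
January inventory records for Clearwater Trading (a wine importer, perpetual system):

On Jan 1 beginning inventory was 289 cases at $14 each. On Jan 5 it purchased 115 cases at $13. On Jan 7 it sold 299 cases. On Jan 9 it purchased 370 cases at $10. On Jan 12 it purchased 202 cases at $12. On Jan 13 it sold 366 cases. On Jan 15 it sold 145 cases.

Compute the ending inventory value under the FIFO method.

Jan 7, 299 sold [FIFO — oldest first]: 289 @ $14 + 10 @ $13 = $4,176
Jan 13, 366 sold [FIFO — oldest first]: 105 @ $13 + 261 @ $10 = $3,975
Jan 15, 145 sold [FIFO — oldest first]: 109 @ $10 + 36 @ $12 = $1,522
Total COGS = $4,176 + $3,975 + $1,522 = $9,673
Ending inventory: 166 @ $12 = $1,992

Ending inventory = $1,992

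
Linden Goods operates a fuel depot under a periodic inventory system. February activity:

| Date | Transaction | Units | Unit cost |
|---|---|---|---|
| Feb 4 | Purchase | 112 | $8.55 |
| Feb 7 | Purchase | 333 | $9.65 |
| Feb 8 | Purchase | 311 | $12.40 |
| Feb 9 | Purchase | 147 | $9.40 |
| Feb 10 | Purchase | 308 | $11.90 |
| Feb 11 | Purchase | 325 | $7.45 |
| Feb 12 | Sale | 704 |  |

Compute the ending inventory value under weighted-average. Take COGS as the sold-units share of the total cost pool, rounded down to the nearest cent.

Feb 12, sell 704: 704/1536 × $15,495.70 → $7,102.19
Ending inventory (cost pool remaining) = $8,393.51

Ending inventory = $8,393.51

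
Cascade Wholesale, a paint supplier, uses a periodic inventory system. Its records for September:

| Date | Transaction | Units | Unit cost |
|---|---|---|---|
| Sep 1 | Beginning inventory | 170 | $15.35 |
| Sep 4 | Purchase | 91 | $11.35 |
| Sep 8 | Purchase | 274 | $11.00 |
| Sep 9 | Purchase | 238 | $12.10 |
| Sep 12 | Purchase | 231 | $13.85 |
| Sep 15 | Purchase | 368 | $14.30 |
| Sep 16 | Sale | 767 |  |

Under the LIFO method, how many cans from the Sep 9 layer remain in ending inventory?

70

Sep 16, 767 sold [LIFO — newest first]: 368 @ $14.30 + 231 @ $13.85 + 168 @ $12.10 = $10,494.55
Ending inventory: 170 @ $15.35 + 91 @ $11.35 + 274 @ $11.00 + 70 @ $12.10 = $7,503.35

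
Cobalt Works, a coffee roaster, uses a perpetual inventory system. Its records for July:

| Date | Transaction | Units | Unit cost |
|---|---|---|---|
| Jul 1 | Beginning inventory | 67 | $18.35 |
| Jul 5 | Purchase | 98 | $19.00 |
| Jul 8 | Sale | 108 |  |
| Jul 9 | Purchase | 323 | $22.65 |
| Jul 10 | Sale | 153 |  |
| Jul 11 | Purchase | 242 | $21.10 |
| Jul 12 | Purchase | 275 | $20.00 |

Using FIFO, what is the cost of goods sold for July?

COGS = $5,265.85

Jul 8, 108 sold [FIFO — oldest first]: 67 @ $18.35 + 41 @ $19.00 = $2,008.45
Jul 10, 153 sold [FIFO — oldest first]: 57 @ $19.00 + 96 @ $22.65 = $3,257.40
Total COGS = $2,008.45 + $3,257.40 = $5,265.85
Ending inventory: 227 @ $22.65 + 242 @ $21.10 + 275 @ $20.00 = $15,747.75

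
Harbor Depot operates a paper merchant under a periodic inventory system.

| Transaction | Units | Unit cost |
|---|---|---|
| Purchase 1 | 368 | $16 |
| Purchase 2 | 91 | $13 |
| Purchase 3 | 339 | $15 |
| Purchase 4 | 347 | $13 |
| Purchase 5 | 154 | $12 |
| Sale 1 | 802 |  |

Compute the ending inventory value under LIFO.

Sale 1 (802) [LIFO — newest first]: 154 @ $12 + 347 @ $13 + 301 @ $15 = $10,874
Ending inventory: 368 @ $16 + 91 @ $13 + 38 @ $15 = $7,641
Check: goods available $18,515 = COGS $10,874 + ending $7,641

Ending inventory = $7,641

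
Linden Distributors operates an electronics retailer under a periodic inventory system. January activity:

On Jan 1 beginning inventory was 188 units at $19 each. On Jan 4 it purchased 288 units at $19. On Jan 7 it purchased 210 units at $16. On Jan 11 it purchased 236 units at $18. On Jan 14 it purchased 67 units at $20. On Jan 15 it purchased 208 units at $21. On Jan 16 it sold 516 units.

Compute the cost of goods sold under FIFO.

Jan 16, 516 sold [FIFO — oldest first]: 188 @ $19 + 288 @ $19 + 40 @ $16 = $9,684
Ending inventory: 170 @ $16 + 236 @ $18 + 67 @ $20 + 208 @ $21 = $12,676

COGS = $9,684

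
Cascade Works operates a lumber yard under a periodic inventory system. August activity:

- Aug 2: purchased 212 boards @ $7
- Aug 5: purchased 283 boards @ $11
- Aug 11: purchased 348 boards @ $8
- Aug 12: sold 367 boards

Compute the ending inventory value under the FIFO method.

Ending inventory = $4,192

Aug 12, 367 sold [FIFO — oldest first]: 212 @ $7 + 155 @ $11 = $3,189
Ending inventory: 128 @ $11 + 348 @ $8 = $4,192
Check: goods available $7,381 = COGS $3,189 + ending $4,192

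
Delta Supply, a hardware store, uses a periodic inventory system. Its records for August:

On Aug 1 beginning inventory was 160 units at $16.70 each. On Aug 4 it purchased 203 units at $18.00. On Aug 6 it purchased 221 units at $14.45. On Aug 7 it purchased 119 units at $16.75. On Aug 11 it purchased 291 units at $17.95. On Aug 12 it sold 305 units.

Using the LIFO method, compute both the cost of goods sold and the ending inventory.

COGS = $5,457.95; ending inventory = $11,278.20

Aug 12, 305 sold [LIFO — newest first]: 291 @ $17.95 + 14 @ $16.75 = $5,457.95
Ending inventory: 160 @ $16.70 + 203 @ $18.00 + 221 @ $14.45 + 105 @ $16.75 = $11,278.20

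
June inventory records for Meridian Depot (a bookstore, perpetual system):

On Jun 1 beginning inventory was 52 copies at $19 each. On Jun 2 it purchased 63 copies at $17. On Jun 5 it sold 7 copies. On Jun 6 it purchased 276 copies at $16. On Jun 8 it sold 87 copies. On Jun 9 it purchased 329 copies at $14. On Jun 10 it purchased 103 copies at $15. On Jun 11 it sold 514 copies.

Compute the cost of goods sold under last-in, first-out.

COGS = $8,974

Jun 5, 7 sold [LIFO — newest first]: 7 @ $17 = $119
Jun 8, 87 sold [LIFO — newest first]: 87 @ $16 = $1,392
Jun 11, 514 sold [LIFO — newest first]: 103 @ $15 + 329 @ $14 + 82 @ $16 = $7,463
Total COGS = $119 + $1,392 + $7,463 = $8,974
Ending inventory: 52 @ $19 + 56 @ $17 + 107 @ $16 = $3,652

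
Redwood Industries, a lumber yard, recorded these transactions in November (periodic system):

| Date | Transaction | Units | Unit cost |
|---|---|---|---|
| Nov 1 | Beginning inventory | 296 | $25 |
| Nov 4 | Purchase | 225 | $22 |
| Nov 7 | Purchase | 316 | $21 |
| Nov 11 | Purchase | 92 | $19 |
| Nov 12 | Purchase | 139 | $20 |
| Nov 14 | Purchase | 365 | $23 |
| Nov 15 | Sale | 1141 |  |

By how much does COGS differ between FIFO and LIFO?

FIFO COGS: 296 @ $25 + 225 @ $22 + 316 @ $21 + 92 @ $19 + 139 @ $20 + 73 @ $23 = $25,193
LIFO COGS: 365 @ $23 + 139 @ $20 + 92 @ $19 + 316 @ $21 + 225 @ $22 + 4 @ $25 = $24,609
Difference = |$25,193 − $24,609| = $584

$584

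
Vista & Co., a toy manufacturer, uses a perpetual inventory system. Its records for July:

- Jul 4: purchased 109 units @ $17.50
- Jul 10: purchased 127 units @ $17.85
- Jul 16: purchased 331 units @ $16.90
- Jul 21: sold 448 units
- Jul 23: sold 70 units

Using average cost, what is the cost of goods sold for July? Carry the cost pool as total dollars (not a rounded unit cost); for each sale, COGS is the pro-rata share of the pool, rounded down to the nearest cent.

After Jul 4: 109 on hand, pool $1,907.50 (≈ $17.5000 each)
After Jul 10: 236 on hand, pool $4,174.45 (≈ $17.6883 each)
After Jul 16: 567 on hand, pool $9,768.35 (≈ $17.2281 each)
Jul 21, sell 448: 448/567 × $9,768.35 → $7,718.20
Jul 23, sell 70: 70/119 × $2,050.15 → $1,205.97
Total COGS = $7,718.20 + $1,205.97 = $8,924.17
Ending inventory (cost pool remaining) = $844.18

COGS = $8,924.17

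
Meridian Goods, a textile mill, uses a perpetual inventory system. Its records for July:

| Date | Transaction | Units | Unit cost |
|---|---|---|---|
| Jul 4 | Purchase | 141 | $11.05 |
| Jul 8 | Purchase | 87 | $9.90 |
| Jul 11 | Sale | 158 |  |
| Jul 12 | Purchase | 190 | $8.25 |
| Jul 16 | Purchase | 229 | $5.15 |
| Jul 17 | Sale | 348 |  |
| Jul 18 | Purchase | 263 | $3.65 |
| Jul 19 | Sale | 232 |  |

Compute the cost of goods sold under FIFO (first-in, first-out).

COGS = $5,498.35

Jul 11, 158 sold [FIFO — oldest first]: 141 @ $11.05 + 17 @ $9.90 = $1,726.35
Jul 17, 348 sold [FIFO — oldest first]: 70 @ $9.90 + 190 @ $8.25 + 88 @ $5.15 = $2,713.70
Jul 19, 232 sold [FIFO — oldest first]: 141 @ $5.15 + 91 @ $3.65 = $1,058.30
Total COGS = $1,726.35 + $2,713.70 + $1,058.30 = $5,498.35
Ending inventory: 172 @ $3.65 = $627.80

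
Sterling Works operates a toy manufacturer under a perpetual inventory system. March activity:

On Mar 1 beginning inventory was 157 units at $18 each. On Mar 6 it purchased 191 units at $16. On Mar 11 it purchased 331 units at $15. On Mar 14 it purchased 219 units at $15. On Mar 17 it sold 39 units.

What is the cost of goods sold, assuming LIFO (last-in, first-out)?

COGS = $585

Mar 17, 39 sold [LIFO — newest first]: 39 @ $15 = $585
Ending inventory: 157 @ $18 + 191 @ $16 + 331 @ $15 + 180 @ $15 = $13,547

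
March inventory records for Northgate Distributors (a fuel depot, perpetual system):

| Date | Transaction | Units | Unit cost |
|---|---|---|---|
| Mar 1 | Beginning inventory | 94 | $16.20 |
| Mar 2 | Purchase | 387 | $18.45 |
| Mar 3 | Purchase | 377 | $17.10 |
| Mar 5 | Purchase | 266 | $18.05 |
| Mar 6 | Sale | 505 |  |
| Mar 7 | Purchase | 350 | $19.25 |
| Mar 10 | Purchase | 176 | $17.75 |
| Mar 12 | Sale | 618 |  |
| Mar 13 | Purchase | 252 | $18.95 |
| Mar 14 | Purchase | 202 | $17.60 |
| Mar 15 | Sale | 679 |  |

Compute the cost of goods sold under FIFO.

Mar 6, 505 sold [FIFO — oldest first]: 94 @ $16.20 + 387 @ $18.45 + 24 @ $17.10 = $9,073.35
Mar 12, 618 sold [FIFO — oldest first]: 353 @ $17.10 + 265 @ $18.05 = $10,819.55
Mar 15, 679 sold [FIFO — oldest first]: 1 @ $18.05 + 350 @ $19.25 + 176 @ $17.75 + 152 @ $18.95 = $12,759.95
Total COGS = $9,073.35 + $10,819.55 + $12,759.95 = $32,652.85
Ending inventory: 100 @ $18.95 + 202 @ $17.60 = $5,450.20
Check: goods available $38,103.05 = COGS $32,652.85 + ending $5,450.20

COGS = $32,652.85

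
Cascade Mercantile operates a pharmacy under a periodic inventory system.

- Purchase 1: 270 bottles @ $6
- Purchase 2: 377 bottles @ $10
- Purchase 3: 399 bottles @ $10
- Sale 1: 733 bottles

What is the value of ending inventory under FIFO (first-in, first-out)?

Sale 1 (733) [FIFO — oldest first]: 270 @ $6 + 377 @ $10 + 86 @ $10 = $6,250
Ending inventory: 313 @ $10 = $3,130

Ending inventory = $3,130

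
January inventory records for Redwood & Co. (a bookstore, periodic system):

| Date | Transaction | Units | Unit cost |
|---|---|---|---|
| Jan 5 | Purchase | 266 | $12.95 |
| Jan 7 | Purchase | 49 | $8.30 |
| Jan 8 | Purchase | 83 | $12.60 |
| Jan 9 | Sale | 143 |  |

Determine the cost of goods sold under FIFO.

COGS = $1,851.85

Jan 9, 143 sold [FIFO — oldest first]: 143 @ $12.95 = $1,851.85
Ending inventory: 123 @ $12.95 + 49 @ $8.30 + 83 @ $12.60 = $3,045.35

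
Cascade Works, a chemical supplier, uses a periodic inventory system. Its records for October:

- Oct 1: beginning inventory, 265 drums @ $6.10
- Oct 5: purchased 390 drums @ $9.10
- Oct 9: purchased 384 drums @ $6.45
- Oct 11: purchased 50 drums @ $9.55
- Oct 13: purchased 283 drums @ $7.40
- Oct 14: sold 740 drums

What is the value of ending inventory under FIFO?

Oct 14, 740 sold [FIFO — oldest first]: 265 @ $6.10 + 390 @ $9.10 + 85 @ $6.45 = $5,713.75
Ending inventory: 299 @ $6.45 + 50 @ $9.55 + 283 @ $7.40 = $4,500.25

Ending inventory = $4,500.25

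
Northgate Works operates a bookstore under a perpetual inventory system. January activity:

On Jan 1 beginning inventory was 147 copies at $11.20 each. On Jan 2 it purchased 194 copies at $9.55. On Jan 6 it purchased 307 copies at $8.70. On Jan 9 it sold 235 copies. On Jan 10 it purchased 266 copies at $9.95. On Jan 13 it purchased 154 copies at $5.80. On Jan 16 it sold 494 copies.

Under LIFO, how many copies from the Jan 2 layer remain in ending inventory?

192

Jan 9, 235 sold [LIFO — newest first]: 235 @ $8.70 = $2,044.50
Jan 16, 494 sold [LIFO — newest first]: 154 @ $5.80 + 266 @ $9.95 + 72 @ $8.70 + 2 @ $9.55 = $4,185.40
Total COGS = $2,044.50 + $4,185.40 = $6,229.90
Ending inventory: 147 @ $11.20 + 192 @ $9.55 = $3,480.00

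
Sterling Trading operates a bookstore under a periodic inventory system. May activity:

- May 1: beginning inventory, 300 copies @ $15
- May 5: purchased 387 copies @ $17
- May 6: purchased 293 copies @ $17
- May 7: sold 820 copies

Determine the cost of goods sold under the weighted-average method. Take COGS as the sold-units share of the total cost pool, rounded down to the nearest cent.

May 7, sell 820: 820/980 × $16,060.00 → $13,437.95
Ending inventory (cost pool remaining) = $2,622.05
Check: goods available $16,060.00 = COGS $13,437.95 + ending $2,622.05

COGS = $13,437.95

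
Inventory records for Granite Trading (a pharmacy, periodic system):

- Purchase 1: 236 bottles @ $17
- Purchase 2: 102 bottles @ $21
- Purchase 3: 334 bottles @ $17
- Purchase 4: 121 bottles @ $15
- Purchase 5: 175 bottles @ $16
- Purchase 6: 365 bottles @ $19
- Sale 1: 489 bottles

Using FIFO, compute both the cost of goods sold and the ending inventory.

COGS = $8,721; ending inventory = $14,661

Sale 1 (489) [FIFO — oldest first]: 236 @ $17 + 102 @ $21 + 151 @ $17 = $8,721
Ending inventory: 183 @ $17 + 121 @ $15 + 175 @ $16 + 365 @ $19 = $14,661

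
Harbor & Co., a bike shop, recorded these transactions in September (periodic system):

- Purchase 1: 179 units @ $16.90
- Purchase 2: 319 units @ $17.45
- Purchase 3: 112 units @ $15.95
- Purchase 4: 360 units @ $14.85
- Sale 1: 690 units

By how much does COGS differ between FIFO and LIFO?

$629.55

FIFO COGS: 179 @ $16.90 + 319 @ $17.45 + 112 @ $15.95 + 80 @ $14.85 = $11,566.05
LIFO COGS: 360 @ $14.85 + 112 @ $15.95 + 218 @ $17.45 = $10,936.50
Difference = |$11,566.05 − $10,936.50| = $629.55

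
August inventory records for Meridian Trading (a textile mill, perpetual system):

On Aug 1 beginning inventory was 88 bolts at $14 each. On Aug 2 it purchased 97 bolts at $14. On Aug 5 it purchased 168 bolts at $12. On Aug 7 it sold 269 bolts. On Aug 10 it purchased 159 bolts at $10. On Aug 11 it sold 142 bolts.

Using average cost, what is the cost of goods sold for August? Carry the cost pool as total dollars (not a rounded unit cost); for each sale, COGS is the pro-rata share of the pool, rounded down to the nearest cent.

After Aug 1: 88 on hand, pool $1,232.00 (≈ $14.0000 each)
After Aug 2: 185 on hand, pool $2,590.00 (≈ $14.0000 each)
After Aug 5: 353 on hand, pool $4,606.00 (≈ $13.0482 each)
Aug 7, sell 269: 269/353 × $4,606.00 → $3,509.95
After Aug 10: 243 on hand, pool $2,686.05 (≈ $11.0537 each)
Aug 11, sell 142: 142/243 × $2,686.05 → $1,569.62
Total COGS = $3,509.95 + $1,569.62 = $5,079.57
Ending inventory (cost pool remaining) = $1,116.43
Check: goods available $6,196.00 = COGS $5,079.57 + ending $1,116.43

COGS = $5,079.57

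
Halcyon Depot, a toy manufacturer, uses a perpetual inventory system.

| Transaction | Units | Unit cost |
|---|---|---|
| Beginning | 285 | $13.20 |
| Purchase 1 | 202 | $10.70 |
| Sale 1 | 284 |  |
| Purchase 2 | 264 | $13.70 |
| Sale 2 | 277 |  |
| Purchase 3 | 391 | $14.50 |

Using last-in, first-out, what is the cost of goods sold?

Sale 1 (284) [LIFO — newest first]: 202 @ $10.70 + 82 @ $13.20 = $3,243.80
Sale 2 (277) [LIFO — newest first]: 264 @ $13.70 + 13 @ $13.20 = $3,788.40
Total COGS = $3,243.80 + $3,788.40 = $7,032.20
Ending inventory: 190 @ $13.20 + 391 @ $14.50 = $8,177.50
Check: goods available $15,209.70 = COGS $7,032.20 + ending $8,177.50

COGS = $7,032.20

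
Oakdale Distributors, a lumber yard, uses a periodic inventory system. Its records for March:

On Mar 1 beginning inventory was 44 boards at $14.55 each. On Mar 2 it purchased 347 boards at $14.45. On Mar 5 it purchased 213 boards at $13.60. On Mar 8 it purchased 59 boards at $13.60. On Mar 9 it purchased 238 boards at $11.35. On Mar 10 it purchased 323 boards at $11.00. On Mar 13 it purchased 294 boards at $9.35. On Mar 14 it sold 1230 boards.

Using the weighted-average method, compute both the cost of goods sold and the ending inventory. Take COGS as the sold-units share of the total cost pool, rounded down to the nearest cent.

COGS = $14,874.04; ending inventory = $3,482.71

Mar 14, sell 1230: 1230/1518 × $18,356.75 → $14,874.04
Ending inventory (cost pool remaining) = $3,482.71
Check: goods available $18,356.75 = COGS $14,874.04 + ending $3,482.71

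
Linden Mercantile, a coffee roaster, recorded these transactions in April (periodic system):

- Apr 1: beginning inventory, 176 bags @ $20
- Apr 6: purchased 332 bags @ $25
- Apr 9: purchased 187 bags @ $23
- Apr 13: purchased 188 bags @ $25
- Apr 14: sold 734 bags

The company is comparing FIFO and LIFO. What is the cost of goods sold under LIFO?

COGS = $17,841

FIFO COGS: 176 @ $20 + 332 @ $25 + 187 @ $23 + 39 @ $25 = $17,096
LIFO COGS: 188 @ $25 + 187 @ $23 + 332 @ $25 + 27 @ $20 = $17,841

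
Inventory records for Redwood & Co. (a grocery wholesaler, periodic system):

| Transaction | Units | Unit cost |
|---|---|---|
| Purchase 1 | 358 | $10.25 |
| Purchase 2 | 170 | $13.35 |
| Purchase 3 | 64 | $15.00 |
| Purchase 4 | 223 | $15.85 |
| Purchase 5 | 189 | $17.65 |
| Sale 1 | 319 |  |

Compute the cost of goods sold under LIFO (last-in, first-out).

Sale 1 (319) [LIFO — newest first]: 189 @ $17.65 + 130 @ $15.85 = $5,396.35
Ending inventory: 358 @ $10.25 + 170 @ $13.35 + 64 @ $15.00 + 93 @ $15.85 = $8,373.05
Check: goods available $13,769.40 = COGS $5,396.35 + ending $8,373.05

COGS = $5,396.35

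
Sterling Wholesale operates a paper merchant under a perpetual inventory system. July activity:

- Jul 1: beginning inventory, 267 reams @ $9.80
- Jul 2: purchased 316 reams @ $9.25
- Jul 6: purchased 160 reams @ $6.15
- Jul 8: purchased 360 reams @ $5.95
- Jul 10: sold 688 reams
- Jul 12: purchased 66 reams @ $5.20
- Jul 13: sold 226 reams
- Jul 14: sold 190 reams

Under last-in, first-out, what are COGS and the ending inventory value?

COGS = $8,371.80; ending inventory = $637.00

Jul 10, 688 sold [LIFO — newest first]: 360 @ $5.95 + 160 @ $6.15 + 168 @ $9.25 = $4,680.00
Jul 13, 226 sold [LIFO — newest first]: 66 @ $5.20 + 148 @ $9.25 + 12 @ $9.80 = $1,829.80
Jul 14, 190 sold [LIFO — newest first]: 190 @ $9.80 = $1,862.00
Total COGS = $4,680.00 + $1,829.80 + $1,862.00 = $8,371.80
Ending inventory: 65 @ $9.80 = $637.00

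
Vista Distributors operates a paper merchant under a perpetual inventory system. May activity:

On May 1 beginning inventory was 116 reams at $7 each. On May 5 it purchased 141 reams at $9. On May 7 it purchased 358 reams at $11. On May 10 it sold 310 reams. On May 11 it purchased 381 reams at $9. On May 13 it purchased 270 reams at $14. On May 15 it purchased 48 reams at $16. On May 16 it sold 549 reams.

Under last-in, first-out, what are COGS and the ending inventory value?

May 10, 310 sold [LIFO — newest first]: 310 @ $11 = $3,410
May 16, 549 sold [LIFO — newest first]: 48 @ $16 + 270 @ $14 + 231 @ $9 = $6,627
Total COGS = $3,410 + $6,627 = $10,037
Ending inventory: 116 @ $7 + 141 @ $9 + 48 @ $11 + 150 @ $9 = $3,959

COGS = $10,037; ending inventory = $3,959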